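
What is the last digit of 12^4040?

6

The units digit of 12^n cycles with period 4: 2, 4, 8, 6, …
4040 leaves remainder 0 on division by 4, so 12^4040 ends in 6.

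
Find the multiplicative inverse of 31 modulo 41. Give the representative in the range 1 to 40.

4

41 = 1·31 + 10
31 = 3·10 + 1
10 = 10·1 + 0
Back-substituting gives 31·4 ≡ 1 (mod 41).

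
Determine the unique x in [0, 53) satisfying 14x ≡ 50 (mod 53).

14⁻¹ ≡ 19 (mod 53) because 14·19 = 266 = 5·53 + 1.
Multiplying both sides by 19: x ≡ 19·50 = 950 ≡ 49 (mod 53).

49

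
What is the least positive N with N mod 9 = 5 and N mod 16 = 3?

131

x ≡ 5 (mod 9) gives x ∈ {5, 14, 23, 32, 41, 50, 59, 68, …}.
The first of these with x mod 16 = 3 is 131.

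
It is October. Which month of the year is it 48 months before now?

Dividing 48 by 12 gives quotient 4 and remainder 0.
October − 0 months → October.

October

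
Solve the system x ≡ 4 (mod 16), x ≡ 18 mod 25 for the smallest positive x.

68

x ≡ 4 (mod 16) gives x ∈ {4, 20, 36, 52, 68}.
The first of these with x mod 25 = 18 is 68.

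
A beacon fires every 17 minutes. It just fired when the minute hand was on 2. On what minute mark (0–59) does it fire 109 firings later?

109·17 = 1853.
1853 − 30·60 = 53, so 1853 ≡ 53 (mod 60).
(2 + 53) mod 60 = 55.

55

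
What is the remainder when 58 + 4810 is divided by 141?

4810 = 34·141 + 16, so 4810 mod 141 = 16.
(58 + 16) mod 141 = 74.

74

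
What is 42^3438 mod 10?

4

The units digit of 42^n cycles with period 4: 2, 4, 8, 6, …
3438 leaves remainder 2 on division by 4, so 42^3438 ends in 4.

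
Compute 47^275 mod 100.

43

Square-and-reduce mod 100: 47^1≡47, 47^2≡9, 47^4≡81, 47^8≡61, 47^16≡21, 47^32≡41, 47^64≡81, 47^128≡61, 47^256≡21.
Since 275 = 1 + 2 + 16 + 256 in binary, 47^275 ≡ 47·9·21·21 ≡ 43 (mod 100).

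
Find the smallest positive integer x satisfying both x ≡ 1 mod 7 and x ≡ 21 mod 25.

71

x ≡ 1 (mod 7) gives x ∈ {1, 8, 15, 22, 29, 36, 43, 50, …}.
The first of these with x mod 25 = 21 is 71.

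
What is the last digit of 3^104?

Powers of 3 mod 10 repeat with period 4: 3, 9, 7, 1.
104 leaves remainder 0 on division by 4, so 3^104 ends in 1.

1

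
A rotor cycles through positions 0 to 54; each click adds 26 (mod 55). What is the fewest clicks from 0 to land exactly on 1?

36

55 = 2·26 + 3
26 = 8·3 + 2
3 = 1·2 + 1
2 = 2·1 + 0
Back-substituting gives 26·36 ≡ 1 (mod 55).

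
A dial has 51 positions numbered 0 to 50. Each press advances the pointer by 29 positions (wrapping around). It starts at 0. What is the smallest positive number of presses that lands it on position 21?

29⁻¹ ≡ 44 (mod 51) because 29·44 = 1276 = 25·51 + 1.
Multiplying both sides by 44: x ≡ 44·21 = 924 ≡ 6 (mod 51).

6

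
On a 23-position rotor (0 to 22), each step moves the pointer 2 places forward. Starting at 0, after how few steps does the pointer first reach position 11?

17

2⁻¹ ≡ 12 (mod 23) because 2·12 = 24 = 1·23 + 1.
Multiplying both sides by 12: x ≡ 12·11 = 132 ≡ 17 (mod 23).
Check: 2·17 = 34 = 1·23 + 11.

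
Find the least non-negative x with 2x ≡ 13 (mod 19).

16

2⁻¹ ≡ 10 (mod 19) because 2·10 = 20 = 1·19 + 1.
So x ≡ 10·13 = 130 ≡ 16 (mod 19).
Check: 2·16 = 32 = 1·19 + 13.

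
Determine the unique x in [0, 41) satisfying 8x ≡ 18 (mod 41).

33

8⁻¹ ≡ 36 (mod 41) because 8·36 = 288 = 7·41 + 1.
Multiplying both sides by 36: x ≡ 36·18 = 648 ≡ 33 (mod 41).
Check: 8·33 = 264 = 6·41 + 18.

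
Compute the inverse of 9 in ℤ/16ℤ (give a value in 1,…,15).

16 = 1·9 + 7
9 = 1·7 + 2
7 = 3·2 + 1
2 = 2·1 + 0
Back-substituting gives 9·9 ≡ 1 (mod 16).

9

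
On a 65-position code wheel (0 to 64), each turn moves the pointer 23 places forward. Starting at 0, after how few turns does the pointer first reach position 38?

61

23⁻¹ ≡ 17 (mod 65) because 23·17 = 391 = 6·65 + 1.
Multiplying both sides by 17: x ≡ 17·38 = 646 ≡ 61 (mod 65).
Check: 23·61 = 1403 = 21·65 + 38.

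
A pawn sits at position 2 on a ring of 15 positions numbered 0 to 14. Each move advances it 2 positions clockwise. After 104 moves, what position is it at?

104·2 = 208.
208 − 13·15 = 13, so 208 ≡ 13 (mod 15).
(2 + 13) mod 15 = 0.

0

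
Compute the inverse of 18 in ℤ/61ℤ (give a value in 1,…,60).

18·17 = 306 = 5·61 + 1, so 18⁻¹ ≡ 17 (mod 61).

17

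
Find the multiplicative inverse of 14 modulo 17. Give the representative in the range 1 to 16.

11

17 = 1·14 + 3
14 = 4·3 + 2
3 = 1·2 + 1
2 = 2·1 + 0
Back-substituting gives 14·11 ≡ 1 (mod 17).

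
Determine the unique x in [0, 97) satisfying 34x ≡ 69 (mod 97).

22

The inverse of 34 mod 97 is 20 (since 34·20 = 680 ≡ 1).
So x ≡ 20·69 = 1380 ≡ 22 (mod 97).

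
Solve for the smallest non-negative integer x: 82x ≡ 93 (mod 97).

The inverse of 82 mod 97 is 84 (since 82·84 = 6888 ≡ 1).
Multiplying both sides by 84: x ≡ 84·93 = 7812 ≡ 52 (mod 97).

52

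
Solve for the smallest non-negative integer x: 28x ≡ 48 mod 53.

The inverse of 28 mod 53 is 36 (since 28·36 = 1008 ≡ 1).
Multiplying both sides by 36: x ≡ 36·48 = 1728 ≡ 32 (mod 53).

32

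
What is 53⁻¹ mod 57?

53·14 = 742 = 13·57 + 1, so 53⁻¹ ≡ 14 (mod 57).

14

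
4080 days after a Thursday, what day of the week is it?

4080 − 582·7 = 6, so 4080 ≡ 6 (mod 7).
Thursday + 6 days → Wednesday.

Wednesday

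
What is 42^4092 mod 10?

Powers of 2 mod 10 repeat with period 4: 2, 4, 8, 6.
4092 mod 4 = 0, so the last digit matches 2^4 = 6.

6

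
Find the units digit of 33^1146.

The units digit of 33^n cycles with period 4: 3, 9, 7, 1, …
1146 mod 4 = 2, so the last digit matches 3^2 = 9.

9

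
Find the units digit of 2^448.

Powers of 2 mod 10 repeat with period 4: 2, 4, 8, 6.
448 mod 4 = 0, so the last digit matches 2^4 = 6.

6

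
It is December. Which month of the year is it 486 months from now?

June

486 − 40·12 = 6, so 486 ≡ 6 (mod 12).
December + 6 months → June.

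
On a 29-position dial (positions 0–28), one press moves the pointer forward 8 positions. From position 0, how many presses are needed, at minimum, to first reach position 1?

8·11 = 88 = 3·29 + 1, so 8⁻¹ ≡ 11 (mod 29).

11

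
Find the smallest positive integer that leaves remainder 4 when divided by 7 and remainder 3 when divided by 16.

67

x ≡ 4 (mod 7) gives x ∈ {4, 11, 18, 25, 32, 39, 46, 53, …}.
The first of these with x mod 16 = 3 is 67.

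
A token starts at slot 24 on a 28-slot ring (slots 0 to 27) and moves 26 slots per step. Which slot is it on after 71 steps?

22

71·26 = 1846.
1846 = 65·28 + 26, so 1846 mod 28 = 26.
(24 + 26) mod 28 = 22.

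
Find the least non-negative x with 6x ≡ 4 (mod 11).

8

6⁻¹ ≡ 2 (mod 11) because 6·2 = 12 = 1·11 + 1.
Multiplying both sides by 2: x ≡ 2·4 = 8 ≡ 8 (mod 11).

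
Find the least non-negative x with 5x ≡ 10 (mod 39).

2

5⁻¹ ≡ 8 (mod 39) because 5·8 = 40 = 1·39 + 1.
So x ≡ 8·10 = 80 ≡ 2 (mod 39).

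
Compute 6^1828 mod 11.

By repeated squaring mod 11: 6^1≡6, 6^2≡3, 6^4≡9, 6^8≡4, 6^16≡5, 6^32≡3, 6^64≡9, 6^128≡4, 6^256≡5, 6^512≡3, 6^1024≡9.
Since 1828 = 4 + 32 + 256 + 512 + 1024 in binary, 6^1828 ≡ 9·3·5·3·9 ≡ 4 (mod 11).

4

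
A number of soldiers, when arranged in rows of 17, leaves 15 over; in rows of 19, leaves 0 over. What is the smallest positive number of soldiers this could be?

304

x ≡ 15 (mod 17) gives x ∈ {15, 32, 49, 66, 83, 100, 117, 134, …}.
The first of these with x mod 19 = 0 is 304.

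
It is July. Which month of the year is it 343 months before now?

Dividing 343 by 12 gives quotient 28 and remainder 7.
July − 7 months → December.

December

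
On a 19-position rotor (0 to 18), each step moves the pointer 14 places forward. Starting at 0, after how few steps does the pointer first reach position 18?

14⁻¹ ≡ 15 (mod 19) because 14·15 = 210 = 11·19 + 1.
So x ≡ 15·18 = 270 ≡ 4 (mod 19).

4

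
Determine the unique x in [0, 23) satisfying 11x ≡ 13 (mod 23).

20

11⁻¹ ≡ 21 (mod 23) because 11·21 = 231 = 10·23 + 1.
So x ≡ 21·13 = 273 ≡ 20 (mod 23).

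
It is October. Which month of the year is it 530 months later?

Dividing 530 by 12 gives quotient 44 and remainder 2.
October + 2 months → December.

December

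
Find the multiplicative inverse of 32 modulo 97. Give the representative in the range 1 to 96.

94

97 = 3·32 + 1
32 = 32·1 + 0
Back-substituting gives 32·94 ≡ 1 (mod 97).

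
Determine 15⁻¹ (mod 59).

4

15·4 = 60 = 1·59 + 1, so 15⁻¹ ≡ 4 (mod 59).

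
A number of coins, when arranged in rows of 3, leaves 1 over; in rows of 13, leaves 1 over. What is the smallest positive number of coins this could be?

1

x ≡ 1 (mod 3) gives x ∈ {1}.
The first of these with x mod 13 = 1 is 1.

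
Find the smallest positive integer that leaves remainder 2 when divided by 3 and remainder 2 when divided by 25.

x ≡ 2 (mod 3) gives x ∈ {2}.
The first of these with x mod 25 = 2 is 2.

2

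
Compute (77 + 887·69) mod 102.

80

887·69 = 61203.
Dividing 61203 by 102 gives quotient 600 and remainder 3.
(77 + 3) mod 102 = 80.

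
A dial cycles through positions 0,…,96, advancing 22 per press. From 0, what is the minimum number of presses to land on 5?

22⁻¹ ≡ 75 (mod 97) because 22·75 = 1650 = 17·97 + 1.
Multiplying both sides by 75: x ≡ 75·5 = 375 ≡ 84 (mod 97).

84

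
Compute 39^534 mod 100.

41

By repeated squaring mod 100: 39^1≡39, 39^2≡21, 39^4≡41, 39^8≡81, 39^16≡61, 39^32≡21, 39^64≡41, 39^128≡81, 39^256≡61, 39^512≡21.
534 = 2 + 4 + 16 + 512, so 39^534 ≡ 21·41·61·21 ≡ 41 (mod 100).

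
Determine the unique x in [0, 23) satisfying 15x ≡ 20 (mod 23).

9

The inverse of 15 mod 23 is 20 (since 15·20 = 300 ≡ 1).
Multiplying both sides by 20: x ≡ 20·20 = 400 ≡ 9 (mod 23).
Check: 15·9 = 135 = 5·23 + 20.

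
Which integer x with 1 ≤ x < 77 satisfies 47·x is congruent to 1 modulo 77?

47·59 = 2773 = 36·77 + 1, so 47⁻¹ ≡ 59 (mod 77).

59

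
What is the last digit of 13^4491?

7

Powers of 3 mod 10 repeat with period 4: 3, 9, 7, 1.
4491 leaves remainder 3 on division by 4, so 13^4491 ends in 7.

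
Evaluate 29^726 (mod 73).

49

By repeated squaring mod 73: 29^1≡29, 29^2≡38, 29^4≡57, 29^8≡37, 29^16≡55, 29^32≡32, 29^64≡2, 29^128≡4, 29^256≡16, 29^512≡37.
Since 726 = 2 + 4 + 16 + 64 + 128 + 512 in binary, 29^726 ≡ 38·57·55·2·4·37 ≡ 49 (mod 73).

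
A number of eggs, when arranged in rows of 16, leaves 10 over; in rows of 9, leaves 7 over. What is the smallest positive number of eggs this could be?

106

x ≡ 7 (mod 9) gives x ∈ {7, 16, 25, 34, 43, 52, 61, 70, …}.
The first of these with x mod 16 = 10 is 106.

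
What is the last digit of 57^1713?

Powers of 7 mod 10 repeat with period 4: 7, 9, 3, 1.
1713 mod 4 = 1, so the last digit matches 7^1 = 7.

7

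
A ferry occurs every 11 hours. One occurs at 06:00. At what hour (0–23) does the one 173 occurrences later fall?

173·11 = 1903.
1903 − 79·24 = 7, so 1903 ≡ 7 (mod 24).
(6 + 7) mod 24 = 13.

13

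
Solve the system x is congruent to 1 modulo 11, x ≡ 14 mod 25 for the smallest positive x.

x ≡ 1 (mod 11) gives x ∈ {1, 12, 23, 34, 45, 56, 67, 78, …}.
The first of these with x mod 25 = 14 is 89.

89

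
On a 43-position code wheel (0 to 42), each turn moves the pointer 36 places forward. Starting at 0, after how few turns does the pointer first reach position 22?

36⁻¹ ≡ 6 (mod 43) because 36·6 = 216 = 5·43 + 1.
So x ≡ 6·22 = 132 ≡ 3 (mod 43).
Check: 36·3 = 108 = 2·43 + 22.

3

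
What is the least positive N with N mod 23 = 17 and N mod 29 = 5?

63

x ≡ 17 (mod 23) gives x ∈ {17, 40, 63}.
The first of these with x mod 29 = 5 is 63.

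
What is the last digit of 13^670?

The units digit of 13^n cycles with period 4: 3, 9, 7, 1, …
670 mod 4 = 2, so the last digit matches 3^2 = 9.

9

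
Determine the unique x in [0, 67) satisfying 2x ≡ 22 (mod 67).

11

2⁻¹ ≡ 34 (mod 67) because 2·34 = 68 = 1·67 + 1.
So x ≡ 34·22 = 748 ≡ 11 (mod 67).
Check: 2·11 = 22 = 0·67 + 22.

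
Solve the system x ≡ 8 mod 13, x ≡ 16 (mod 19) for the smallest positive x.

73

x ≡ 8 (mod 13) gives x ∈ {8, 21, 34, 47, 60, 73}.
The first of these with x mod 19 = 16 is 73.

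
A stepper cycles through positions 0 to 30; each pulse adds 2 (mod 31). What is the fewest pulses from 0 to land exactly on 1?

31 = 15·2 + 1
2 = 2·1 + 0
Back-substituting gives 2·16 ≡ 1 (mod 31).

16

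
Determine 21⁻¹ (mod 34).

21·13 = 273 = 8·34 + 1, so 21⁻¹ ≡ 13 (mod 34).

13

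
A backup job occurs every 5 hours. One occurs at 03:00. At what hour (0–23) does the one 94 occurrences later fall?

17

94·5 = 470.
Dividing 470 by 24 gives quotient 19 and remainder 14.
(3 + 14) mod 24 = 17.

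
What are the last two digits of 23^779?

87

Square-and-reduce mod 100: 23^1≡23, 23^2≡29, 23^4≡41, 23^8≡81, 23^16≡61, 23^32≡21, 23^64≡41, 23^128≡81, 23^256≡61, 23^512≡21.
779 = 1 + 2 + 8 + 256 + 512, so 23^779 ≡ 23·29·81·61·21 ≡ 87 (mod 100).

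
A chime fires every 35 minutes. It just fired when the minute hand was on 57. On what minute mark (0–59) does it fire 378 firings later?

27

378·35 = 13230.
13230 − 220·60 = 30, so 13230 ≡ 30 (mod 60).
(57 + 30) mod 60 = 27.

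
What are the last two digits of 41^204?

61

Square-and-reduce mod 100: 41^1≡41, 41^2≡81, 41^4≡61, 41^8≡21, 41^16≡41, 41^32≡81, 41^64≡61, 41^128≡21.
Since 204 = 4 + 8 + 64 + 128 in binary, 41^204 ≡ 61·21·61·21 ≡ 61 (mod 100).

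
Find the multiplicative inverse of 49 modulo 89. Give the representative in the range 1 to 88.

20

49·20 = 980 = 11·89 + 1, so 49⁻¹ ≡ 20 (mod 89).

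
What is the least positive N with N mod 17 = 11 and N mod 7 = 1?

x ≡ 1 (mod 7) gives x ∈ {1, 8, 15, 22, 29, 36, 43, 50, …}.
The first of these with x mod 17 = 11 is 113.

113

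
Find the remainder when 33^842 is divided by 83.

9

Successive squares of 33 mod 83: 33^1≡33, 33^2≡10, 33^4≡17, 33^8≡40, 33^16≡23, 33^32≡31, 33^64≡48, 33^128≡63, 33^256≡68, 33^512≡59.
842 = 2 + 8 + 64 + 256 + 512, so 33^842 ≡ 10·40·48·68·59 ≡ 9 (mod 83).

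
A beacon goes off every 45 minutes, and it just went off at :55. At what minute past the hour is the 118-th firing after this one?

118·45 = 5310.
5310 mod 60 = 30 (since 88·60 = 5280).
(55 + 30) mod 60 = 25.

25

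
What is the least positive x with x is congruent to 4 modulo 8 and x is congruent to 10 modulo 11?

76

x ≡ 4 (mod 8) gives x ∈ {4, 12, 20, 28, 36, 44, 52, 60, …}.
The first of these with x mod 11 = 10 is 76.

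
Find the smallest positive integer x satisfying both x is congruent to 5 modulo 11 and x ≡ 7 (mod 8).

71

Since 8·7 ≡ 1 (mod 11), take x = 7 + 8·((5−7)·7 mod 11) = 7 + 8·8 = 71.
Check: 71 mod 11 = 5, 71 mod 8 = 7.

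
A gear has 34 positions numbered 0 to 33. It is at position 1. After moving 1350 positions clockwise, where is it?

Dividing 1350 by 34 gives quotient 39 and remainder 24.
(1 + 24) mod 34 = 25.

25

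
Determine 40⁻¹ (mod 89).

40·69 = 2760 = 31·89 + 1, so 40⁻¹ ≡ 69 (mod 89).

69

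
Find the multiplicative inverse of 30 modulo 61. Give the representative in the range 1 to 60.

59

30·59 = 1770 = 29·61 + 1, so 30⁻¹ ≡ 59 (mod 61).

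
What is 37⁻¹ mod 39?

19

37·19 = 703 = 18·39 + 1, so 37⁻¹ ≡ 19 (mod 39).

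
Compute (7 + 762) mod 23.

10

762 mod 23 = 3 (since 33·23 = 759).
(7 + 3) mod 23 = 10.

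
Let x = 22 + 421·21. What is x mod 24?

7

421·21 = 8841.
Dividing 8841 by 24 gives quotient 368 and remainder 9.
(22 + 9) mod 24 = 7.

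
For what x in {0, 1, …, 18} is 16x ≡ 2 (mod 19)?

16⁻¹ ≡ 6 (mod 19) because 16·6 = 96 = 5·19 + 1.
Multiplying both sides by 6: x ≡ 6·2 = 12 ≡ 12 (mod 19).

12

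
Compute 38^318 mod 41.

32

Successive squares of 38 mod 41: 38^1≡38, 38^2≡9, 38^4≡40, 38^8≡1, 38^16≡1, 38^32≡1, 38^64≡1, 38^128≡1, 38^256≡1.
Since 318 = 2 + 4 + 8 + 16 + 32 + 256 in binary, 38^318 ≡ 9·40·1·1·1·1 ≡ 32 (mod 41).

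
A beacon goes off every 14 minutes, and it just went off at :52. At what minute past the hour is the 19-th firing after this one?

19·14 = 266.
266 mod 60 = 26 (since 4·60 = 240).
(52 + 26) mod 60 = 18.

18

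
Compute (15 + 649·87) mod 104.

649·87 = 56463.
56463 − 542·104 = 95, so 56463 ≡ 95 (mod 104).
(15 + 95) mod 104 = 6.

6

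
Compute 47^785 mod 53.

Square-and-reduce mod 53: 47^1≡47, 47^2≡36, 47^4≡24, 47^8≡46, 47^16≡49, 47^32≡16, 47^64≡44, 47^128≡28, 47^256≡42, 47^512≡15.
785 = 1 + 16 + 256 + 512, so 47^785 ≡ 47·49·42·15 ≡ 15 (mod 53).

15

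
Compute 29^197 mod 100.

Square-and-reduce mod 100: 29^1≡29, 29^2≡41, 29^4≡81, 29^8≡61, 29^16≡21, 29^32≡41, 29^64≡81, 29^128≡61.
Since 197 = 1 + 4 + 64 + 128 in binary, 29^197 ≡ 29·81·81·61 ≡ 9 (mod 100).

9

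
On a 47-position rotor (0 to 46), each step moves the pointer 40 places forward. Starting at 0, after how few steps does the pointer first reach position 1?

The inverse of 40 mod 47 is 20 (since 40·20 = 800 ≡ 1).
Multiplying both sides by 20: x ≡ 20·1 = 20 ≡ 20 (mod 47).
Check: 40·20 = 800 = 17·47 + 1.

20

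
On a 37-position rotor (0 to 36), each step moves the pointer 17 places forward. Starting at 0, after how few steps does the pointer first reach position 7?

The inverse of 17 mod 37 is 24 (since 17·24 = 408 ≡ 1).
So x ≡ 24·7 = 168 ≡ 20 (mod 37).

20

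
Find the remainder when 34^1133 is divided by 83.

19

By repeated squaring mod 83: 34^1≡34, 34^2≡77, 34^4≡36, 34^8≡51, 34^16≡28, 34^32≡37, 34^64≡41, 34^128≡21, 34^256≡26, 34^512≡12, 34^1024≡61.
Since 1133 = 1 + 4 + 8 + 32 + 64 + 1024 in binary, 34^1133 ≡ 34·36·51·37·41·61 ≡ 19 (mod 83).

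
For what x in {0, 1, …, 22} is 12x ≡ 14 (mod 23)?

The inverse of 12 mod 23 is 2 (since 12·2 = 24 ≡ 1).
So x ≡ 2·14 = 28 ≡ 5 (mod 23).
Check: 12·5 = 60 = 2·23 + 14.

5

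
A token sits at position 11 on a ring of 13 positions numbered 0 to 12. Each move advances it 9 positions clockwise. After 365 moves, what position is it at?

7

365·9 = 3285.
3285 = 252·13 + 9, so 3285 mod 13 = 9.
(11 + 9) mod 13 = 7.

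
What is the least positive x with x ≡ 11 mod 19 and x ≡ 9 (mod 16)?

201

Since 16·6 ≡ 1 (mod 19), take x = 9 + 16·((11−9)·6 mod 19) = 9 + 16·12 = 201.
Check: 201 mod 19 = 11, 201 mod 16 = 9.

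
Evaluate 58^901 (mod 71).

10

Successive squares of 58 mod 71: 58^1≡58, 58^2≡27, 58^4≡19, 58^8≡6, 58^16≡36, 58^32≡18, 58^64≡40, 58^128≡38, 58^256≡24, 58^512≡8.
Since 901 = 1 + 4 + 128 + 256 + 512 in binary, 58^901 ≡ 58·19·38·24·8 ≡ 10 (mod 71).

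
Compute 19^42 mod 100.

61

Square-and-reduce mod 100: 19^1≡19, 19^2≡61, 19^4≡21, 19^8≡41, 19^16≡81, 19^32≡61.
Since 42 = 2 + 8 + 32 in binary, 19^42 ≡ 61·41·61 ≡ 61 (mod 100).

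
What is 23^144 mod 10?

Powers of 3 mod 10 repeat with period 4: 3, 9, 7, 1.
144 mod 4 = 0, so the last digit matches 3^4 = 1.

1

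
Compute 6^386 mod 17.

2

By repeated squaring mod 17: 6^1≡6, 6^2≡2, 6^4≡4, 6^8≡16, 6^16≡1, 6^32≡1, 6^64≡1, 6^128≡1, 6^256≡1.
386 = 2 + 128 + 256, so 6^386 ≡ 2·1·1 ≡ 2 (mod 17).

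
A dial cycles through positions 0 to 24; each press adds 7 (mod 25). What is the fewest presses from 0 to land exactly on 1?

25 = 3·7 + 4
7 = 1·4 + 3
4 = 1·3 + 1
3 = 3·1 + 0
Back-substituting gives 7·18 ≡ 1 (mod 25).

18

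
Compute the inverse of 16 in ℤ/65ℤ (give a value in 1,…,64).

65 = 4·16 + 1
16 = 16·1 + 0
Back-substituting gives 16·61 ≡ 1 (mod 65).

61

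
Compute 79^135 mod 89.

Successive squares of 79 mod 89: 79^1≡79, 79^2≡11, 79^4≡32, 79^8≡45, 79^16≡67, 79^32≡39, 79^64≡8, 79^128≡64.
Since 135 = 1 + 2 + 4 + 128 in binary, 79^135 ≡ 79·11·32·64 ≡ 68 (mod 89).

68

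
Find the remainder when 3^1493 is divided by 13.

9

Square-and-reduce mod 13: 3^1≡3, 3^2≡9, 3^4≡3, 3^8≡9, 3^16≡3, 3^32≡9, 3^64≡3, 3^128≡9, 3^256≡3, 3^512≡9, 3^1024≡3.
1493 = 1 + 4 + 16 + 64 + 128 + 256 + 1024, so 3^1493 ≡ 3·3·3·3·9·3·3 ≡ 9 (mod 13).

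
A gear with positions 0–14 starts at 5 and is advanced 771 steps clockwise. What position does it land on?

11

771 mod 15 = 6 (since 51·15 = 765).
(5 + 6) mod 15 = 11.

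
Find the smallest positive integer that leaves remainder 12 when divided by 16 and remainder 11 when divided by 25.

236

Since 25·9 ≡ 1 (mod 16), take x = 11 + 25·((12−11)·9 mod 16) = 11 + 25·9 = 236.
Check: 236 mod 16 = 12, 236 mod 25 = 11.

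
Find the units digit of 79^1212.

1

Powers of 9 mod 10 repeat with period 2: 9, 1.
1212 leaves remainder 0 on division by 2, so 79^1212 ends in 1.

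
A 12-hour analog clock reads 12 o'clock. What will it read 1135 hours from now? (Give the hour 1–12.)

1135 mod 12 = 7 (since 94·12 = 1128).
12 + 7 → 7 on a 12-hour dial.

7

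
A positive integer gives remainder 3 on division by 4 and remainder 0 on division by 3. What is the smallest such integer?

x ≡ 0 (mod 3) gives x ∈ {0, 3}.
The first of these with x mod 4 = 3 is 3.

3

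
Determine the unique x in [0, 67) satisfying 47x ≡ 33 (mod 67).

47⁻¹ ≡ 10 (mod 67) because 47·10 = 470 = 7·67 + 1.
Multiplying both sides by 10: x ≡ 10·33 = 330 ≡ 62 (mod 67).

62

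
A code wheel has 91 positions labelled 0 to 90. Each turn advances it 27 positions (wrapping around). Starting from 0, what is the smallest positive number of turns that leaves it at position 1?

91 = 3·27 + 10
27 = 2·10 + 7
10 = 1·7 + 3
7 = 2·3 + 1
3 = 3·1 + 0
Back-substituting gives 27·27 ≡ 1 (mod 91).

27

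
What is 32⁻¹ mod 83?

83 = 2·32 + 19
32 = 1·19 + 13
19 = 1·13 + 6
13 = 2·6 + 1
6 = 6·1 + 0
Back-substituting gives 32·13 ≡ 1 (mod 83).

13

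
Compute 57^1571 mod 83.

Successive squares of 57 mod 83: 57^1≡57, 57^2≡12, 57^4≡61, 57^8≡69, 57^16≡30, 57^32≡70, 57^64≡3, 57^128≡9, 57^256≡81, 57^512≡4, 57^1024≡16.
1571 = 1 + 2 + 32 + 512 + 1024, so 57^1571 ≡ 57·12·70·4·16 ≡ 43 (mod 83).

43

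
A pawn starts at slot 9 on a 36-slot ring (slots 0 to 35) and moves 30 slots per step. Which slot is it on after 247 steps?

247·30 = 7410.
7410 mod 36 = 30 (since 205·36 = 7380).
(9 + 30) mod 36 = 3.

3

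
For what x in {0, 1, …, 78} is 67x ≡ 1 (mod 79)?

46

67⁻¹ ≡ 46 (mod 79) because 67·46 = 3082 = 39·79 + 1.
Multiplying both sides by 46: x ≡ 46·1 = 46 ≡ 46 (mod 79).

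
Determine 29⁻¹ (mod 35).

29

29·29 = 841 = 24·35 + 1, so 29⁻¹ ≡ 29 (mod 35).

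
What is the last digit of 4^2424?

The units digit of 4^n cycles with period 2: 4, 6, …
2424 leaves remainder 0 on division by 2, so 4^2424 ends in 6.

6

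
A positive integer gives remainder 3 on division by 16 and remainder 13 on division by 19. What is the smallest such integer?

Since 19·11 ≡ 1 (mod 16), take x = 13 + 19·((3−13)·11 mod 16) = 13 + 19·2 = 51.
Check: 51 mod 16 = 3, 51 mod 19 = 13.

51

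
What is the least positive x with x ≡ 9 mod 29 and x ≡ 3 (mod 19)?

x ≡ 3 (mod 19) gives x ∈ {3, 22, 41, 60, 79, 98, 117, 136, …}.
The first of these with x mod 29 = 9 is 212.

212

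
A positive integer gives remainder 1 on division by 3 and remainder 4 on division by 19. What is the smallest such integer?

4

x ≡ 1 (mod 3) gives x ∈ {1, 4}.
The first of these with x mod 19 = 4 is 4.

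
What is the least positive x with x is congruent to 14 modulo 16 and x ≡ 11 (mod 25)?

286

x ≡ 14 (mod 16) gives x ∈ {14, 30, 46, 62, 78, 94, 110, 126, …}.
The first of these with x mod 25 = 11 is 286.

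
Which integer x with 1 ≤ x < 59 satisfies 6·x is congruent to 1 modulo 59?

10

59 = 9·6 + 5
6 = 1·5 + 1
5 = 5·1 + 0
Back-substituting gives 6·10 ≡ 1 (mod 59).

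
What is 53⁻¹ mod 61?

38

53·38 = 2014 = 33·61 + 1, so 53⁻¹ ≡ 38 (mod 61).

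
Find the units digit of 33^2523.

7

The units digit of 33^n cycles with period 4: 3, 9, 7, 1, …
2523 leaves remainder 3 on division by 4, so 33^2523 ends in 7.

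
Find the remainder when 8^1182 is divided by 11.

Square-and-reduce mod 11: 8^1≡8, 8^2≡9, 8^4≡4, 8^8≡5, 8^16≡3, 8^32≡9, 8^64≡4, 8^128≡5, 8^256≡3, 8^512≡9, 8^1024≡4.
Since 1182 = 2 + 4 + 8 + 16 + 128 + 1024 in binary, 8^1182 ≡ 9·4·5·3·5·4 ≡ 9 (mod 11).

9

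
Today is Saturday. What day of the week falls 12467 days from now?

Saturday

12467 = 1781·7 + 0, so 12467 mod 7 = 0.
Saturday + 0 days → Saturday.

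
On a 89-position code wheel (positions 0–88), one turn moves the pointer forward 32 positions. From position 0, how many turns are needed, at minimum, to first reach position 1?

89 = 2·32 + 25
32 = 1·25 + 7
25 = 3·7 + 4
7 = 1·4 + 3
4 = 1·3 + 1
3 = 3·1 + 0
Back-substituting gives 32·64 ≡ 1 (mod 89).

64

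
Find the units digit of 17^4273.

Powers of 7 mod 10 repeat with period 4: 7, 9, 3, 1.
4273 mod 4 = 1, so the last digit matches 7^1 = 7.

7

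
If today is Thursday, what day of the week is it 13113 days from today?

Saturday

Dividing 13113 by 7 gives quotient 1873 and remainder 2.
Thursday + 2 days → Saturday.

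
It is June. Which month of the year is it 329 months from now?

329 − 27·12 = 5, so 329 ≡ 5 (mod 12).
June + 5 months → November.

November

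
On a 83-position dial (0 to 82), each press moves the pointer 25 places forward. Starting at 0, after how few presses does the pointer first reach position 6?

60

25⁻¹ ≡ 10 (mod 83) because 25·10 = 250 = 3·83 + 1.
Multiplying both sides by 10: x ≡ 10·6 = 60 ≡ 60 (mod 83).
Check: 25·60 = 1500 = 18·83 + 6.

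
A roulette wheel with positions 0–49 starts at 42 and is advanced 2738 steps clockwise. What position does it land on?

30

Dividing 2738 by 50 gives quotient 54 and remainder 38.
(42 + 38) mod 50 = 30.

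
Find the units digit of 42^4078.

Last digits of 2^n: 2, 4, 8, 6 (period 4).
4078 mod 4 = 2, so the last digit matches 2^2 = 4.

4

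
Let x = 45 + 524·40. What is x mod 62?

524·40 = 20960.
Dividing 20960 by 62 gives quotient 338 and remainder 4.
(45 + 4) mod 62 = 49.

49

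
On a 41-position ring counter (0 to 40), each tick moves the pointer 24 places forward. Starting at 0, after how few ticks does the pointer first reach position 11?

9

24⁻¹ ≡ 12 (mod 41) because 24·12 = 288 = 7·41 + 1.
So x ≡ 12·11 = 132 ≡ 9 (mod 41).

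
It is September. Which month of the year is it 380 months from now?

380 = 31·12 + 8, so 380 mod 12 = 8.
September + 8 months → May.

May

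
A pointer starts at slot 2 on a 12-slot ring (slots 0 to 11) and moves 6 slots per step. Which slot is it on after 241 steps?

241·6 = 1446.
Dividing 1446 by 12 gives quotient 120 and remainder 6.
(2 + 6) mod 12 = 8.

8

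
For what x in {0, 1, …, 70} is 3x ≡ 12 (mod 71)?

4

3⁻¹ ≡ 24 (mod 71) because 3·24 = 72 = 1·71 + 1.
Multiplying both sides by 24: x ≡ 24·12 = 288 ≡ 4 (mod 71).
Check: 3·4 = 12 = 0·71 + 12.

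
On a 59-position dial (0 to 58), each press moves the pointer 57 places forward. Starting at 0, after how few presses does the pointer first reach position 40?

39

The inverse of 57 mod 59 is 29 (since 57·29 = 1653 ≡ 1).
So x ≡ 29·40 = 1160 ≡ 39 (mod 59).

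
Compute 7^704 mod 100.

Square-and-reduce mod 100: 7^1≡7, 7^2≡49, 7^4≡1, 7^8≡1, 7^16≡1, 7^32≡1, 7^64≡1, 7^128≡1, 7^256≡1, 7^512≡1.
704 = 64 + 128 + 512, so 7^704 ≡ 1·1·1 ≡ 1 (mod 100).

1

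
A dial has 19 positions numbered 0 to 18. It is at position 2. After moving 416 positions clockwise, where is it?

0

416 mod 19 = 17 (since 21·19 = 399).
(2 + 17) mod 19 = 0.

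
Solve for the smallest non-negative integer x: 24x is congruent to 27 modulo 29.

The inverse of 24 mod 29 is 23 (since 24·23 = 552 ≡ 1).
So x ≡ 23·27 = 621 ≡ 12 (mod 29).

12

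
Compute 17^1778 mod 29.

By repeated squaring mod 29: 17^1≡17, 17^2≡28, 17^4≡1, 17^8≡1, 17^16≡1, 17^32≡1, 17^64≡1, 17^128≡1, 17^256≡1, 17^512≡1, 17^1024≡1.
1778 = 2 + 16 + 32 + 64 + 128 + 512 + 1024, so 17^1778 ≡ 28·1·1·1·1·1·1 ≡ 28 (mod 29).

28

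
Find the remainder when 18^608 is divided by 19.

Successive squares of 18 mod 19: 18^1≡18, 18^2≡1, 18^4≡1, 18^8≡1, 18^16≡1, 18^32≡1, 18^64≡1, 18^128≡1, 18^256≡1, 18^512≡1.
Since 608 = 32 + 64 + 512 in binary, 18^608 ≡ 1·1·1 ≡ 1 (mod 19).

1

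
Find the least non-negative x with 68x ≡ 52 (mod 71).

The inverse of 68 mod 71 is 47 (since 68·47 = 3196 ≡ 1).
Multiplying both sides by 47: x ≡ 47·52 = 2444 ≡ 30 (mod 71).

30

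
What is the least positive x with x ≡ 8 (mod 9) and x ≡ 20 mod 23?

89

Since 23·2 ≡ 1 (mod 9), take x = 20 + 23·((8−20)·2 mod 9) = 20 + 23·3 = 89.
Check: 89 mod 9 = 8, 89 mod 23 = 20.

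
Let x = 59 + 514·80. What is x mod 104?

99

514·80 = 41120.
41120 − 395·104 = 40, so 41120 ≡ 40 (mod 104).
(59 + 40) mod 104 = 99.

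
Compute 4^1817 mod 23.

16

Successive squares of 4 mod 23: 4^1≡4, 4^2≡16, 4^4≡3, 4^8≡9, 4^16≡12, 4^32≡6, 4^64≡13, 4^128≡8, 4^256≡18, 4^512≡2, 4^1024≡4.
1817 = 1 + 8 + 16 + 256 + 512 + 1024, so 4^1817 ≡ 4·9·12·18·2·4 ≡ 16 (mod 23).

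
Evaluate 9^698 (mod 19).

By repeated squaring mod 19: 9^1≡9, 9^2≡5, 9^4≡6, 9^8≡17, 9^16≡4, 9^32≡16, 9^64≡9, 9^128≡5, 9^256≡6, 9^512≡17.
Since 698 = 2 + 8 + 16 + 32 + 128 + 512 in binary, 9^698 ≡ 5·17·4·16·5·17 ≡ 16 (mod 19).

16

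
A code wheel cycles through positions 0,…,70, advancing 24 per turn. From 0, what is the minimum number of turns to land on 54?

The inverse of 24 mod 71 is 3 (since 24·3 = 72 ≡ 1).
Multiplying both sides by 3: x ≡ 3·54 = 162 ≡ 20 (mod 71).

20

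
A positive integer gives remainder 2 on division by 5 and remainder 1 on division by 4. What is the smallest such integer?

17

x ≡ 1 (mod 4) gives x ∈ {1, 5, 9, 13, 17}.
The first of these with x mod 5 = 2 is 17.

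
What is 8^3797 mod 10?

8

Last digits of 8^n: 8, 4, 2, 6 (period 4).
3797 leaves remainder 1 on division by 4, so 8^3797 ends in 8.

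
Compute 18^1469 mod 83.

Successive squares of 18 mod 83: 18^1≡18, 18^2≡75, 18^4≡64, 18^8≡29, 18^16≡11, 18^32≡38, 18^64≡33, 18^128≡10, 18^256≡17, 18^512≡40, 18^1024≡23.
Since 1469 = 1 + 4 + 8 + 16 + 32 + 128 + 256 + 1024 in binary, 18^1469 ≡ 18·64·29·11·38·10·17·23 ≡ 55 (mod 83).

55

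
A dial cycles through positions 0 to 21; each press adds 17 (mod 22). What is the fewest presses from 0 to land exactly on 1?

13

22 = 1·17 + 5
17 = 3·5 + 2
5 = 2·2 + 1
2 = 2·1 + 0
Back-substituting gives 17·13 ≡ 1 (mod 22).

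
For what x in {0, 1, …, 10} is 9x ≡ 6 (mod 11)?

8

9⁻¹ ≡ 5 (mod 11) because 9·5 = 45 = 4·11 + 1.
Multiplying both sides by 5: x ≡ 5·6 = 30 ≡ 8 (mod 11).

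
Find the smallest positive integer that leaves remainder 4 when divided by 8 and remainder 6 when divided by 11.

x ≡ 4 (mod 8) gives x ∈ {4, 12, 20, 28}.
The first of these with x mod 11 = 6 is 28.

28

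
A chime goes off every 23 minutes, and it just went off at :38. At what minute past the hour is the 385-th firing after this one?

13

385·23 = 8855.
Dividing 8855 by 60 gives quotient 147 and remainder 35.
(38 + 35) mod 60 = 13.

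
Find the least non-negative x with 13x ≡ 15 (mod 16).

13⁻¹ ≡ 5 (mod 16) because 13·5 = 65 = 4·16 + 1.
Multiplying both sides by 5: x ≡ 5·15 = 75 ≡ 11 (mod 16).
Check: 13·11 = 143 = 8·16 + 15.

11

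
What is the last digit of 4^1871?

Last digits of 4^n: 4, 6 (period 2).
1871 leaves remainder 1 on division by 2, so 4^1871 ends in 4.

4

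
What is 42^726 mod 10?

The units digit of 42^n cycles with period 4: 2, 4, 8, 6, …
726 mod 4 = 2, so the last digit matches 2^2 = 4.

4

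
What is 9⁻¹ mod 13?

9·3 = 27 = 2·13 + 1, so 9⁻¹ ≡ 3 (mod 13).

3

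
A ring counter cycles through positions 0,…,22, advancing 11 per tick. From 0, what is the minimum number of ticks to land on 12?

22

The inverse of 11 mod 23 is 21 (since 11·21 = 231 ≡ 1).
So x ≡ 21·12 = 252 ≡ 22 (mod 23).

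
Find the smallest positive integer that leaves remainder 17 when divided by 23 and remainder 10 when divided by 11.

109

x ≡ 10 (mod 11) gives x ∈ {10, 21, 32, 43, 54, 65, 76, 87, …}.
The first of these with x mod 23 = 17 is 109.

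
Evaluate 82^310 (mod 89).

Successive squares of 82 mod 89: 82^1≡82, 82^2≡49, 82^4≡87, 82^8≡4, 82^16≡16, 82^32≡78, 82^64≡32, 82^128≡45, 82^256≡67.
310 = 2 + 4 + 16 + 32 + 256, so 82^310 ≡ 49·87·16·78·67 ≡ 40 (mod 89).

40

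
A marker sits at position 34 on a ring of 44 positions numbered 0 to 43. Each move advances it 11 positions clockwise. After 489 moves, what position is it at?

1

489·11 = 5379.
5379 mod 44 = 11 (since 122·44 = 5368).
(34 + 11) mod 44 = 1.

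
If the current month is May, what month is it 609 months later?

February

609 = 50·12 + 9, so 609 mod 12 = 9.
May + 9 months → February.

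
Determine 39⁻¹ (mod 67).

39·55 = 2145 = 32·67 + 1, so 39⁻¹ ≡ 55 (mod 67).

55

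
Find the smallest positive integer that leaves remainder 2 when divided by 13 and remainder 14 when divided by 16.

158

x ≡ 2 (mod 13) gives x ∈ {2, 15, 28, 41, 54, 67, 80, 93, …}.
The first of these with x mod 16 = 14 is 158.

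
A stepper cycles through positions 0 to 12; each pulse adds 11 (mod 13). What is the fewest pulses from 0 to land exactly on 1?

11·6 = 66 = 5·13 + 1, so 11⁻¹ ≡ 6 (mod 13).

6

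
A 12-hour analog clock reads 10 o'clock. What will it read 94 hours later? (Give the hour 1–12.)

8

94 − 7·12 = 10, so 94 ≡ 10 (mod 12).
10 + 10 → 8 on a 12-hour dial.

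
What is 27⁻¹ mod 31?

31 = 1·27 + 4
27 = 6·4 + 3
4 = 1·3 + 1
3 = 3·1 + 0
Back-substituting gives 27·23 ≡ 1 (mod 31).

23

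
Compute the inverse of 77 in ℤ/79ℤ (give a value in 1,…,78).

39

77·39 = 3003 = 38·79 + 1, so 77⁻¹ ≡ 39 (mod 79).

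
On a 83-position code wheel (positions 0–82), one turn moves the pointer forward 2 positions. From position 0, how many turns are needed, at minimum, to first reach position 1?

42

2·42 = 84 = 1·83 + 1, so 2⁻¹ ≡ 42 (mod 83).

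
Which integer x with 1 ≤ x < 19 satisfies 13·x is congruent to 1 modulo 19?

19 = 1·13 + 6
13 = 2·6 + 1
6 = 6·1 + 0
Back-substituting gives 13·3 ≡ 1 (mod 19).

3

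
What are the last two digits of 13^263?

97

Successive squares of 13 mod 100: 13^1≡13, 13^2≡69, 13^4≡61, 13^8≡21, 13^16≡41, 13^32≡81, 13^64≡61, 13^128≡21, 13^256≡41.
263 = 1 + 2 + 4 + 256, so 13^263 ≡ 13·69·61·41 ≡ 97 (mod 100).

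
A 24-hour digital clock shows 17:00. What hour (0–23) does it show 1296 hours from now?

17

1296 = 54·24 + 0, so 1296 mod 24 = 0.
(17 + 0) mod 24 = 17.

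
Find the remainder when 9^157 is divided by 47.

By repeated squaring mod 47: 9^1≡9, 9^2≡34, 9^4≡28, 9^8≡32, 9^16≡37, 9^32≡6, 9^64≡36, 9^128≡27.
Since 157 = 1 + 4 + 8 + 16 + 128 in binary, 9^157 ≡ 9·28·32·37·27 ≡ 42 (mod 47).

42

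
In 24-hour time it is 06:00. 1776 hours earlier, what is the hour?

1776 − 74·24 = 0, so 1776 ≡ 0 (mod 24).
(6 − 0) mod 24 = 6.

6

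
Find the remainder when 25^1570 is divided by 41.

1

By repeated squaring mod 41: 25^1≡25, 25^2≡10, 25^4≡18, 25^8≡37, 25^16≡16, 25^32≡10, 25^64≡18, 25^128≡37, 25^256≡16, 25^512≡10, 25^1024≡18.
1570 = 2 + 32 + 512 + 1024, so 25^1570 ≡ 10·10·10·18 ≡ 1 (mod 41).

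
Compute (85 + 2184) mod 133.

2184 = 16·133 + 56, so 2184 mod 133 = 56.
(85 + 56) mod 133 = 8.

8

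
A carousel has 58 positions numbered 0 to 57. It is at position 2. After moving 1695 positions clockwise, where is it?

Dividing 1695 by 58 gives quotient 29 and remainder 13.
(2 + 13) mod 58 = 15.

15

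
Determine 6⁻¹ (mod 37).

31

37 = 6·6 + 1
6 = 6·1 + 0
Back-substituting gives 6·31 ≡ 1 (mod 37).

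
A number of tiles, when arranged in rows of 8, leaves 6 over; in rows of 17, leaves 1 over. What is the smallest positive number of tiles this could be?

86

x ≡ 6 (mod 8) gives x ∈ {6, 14, 22, 30, 38, 46, 54, 62, …}.
The first of these with x mod 17 = 1 is 86.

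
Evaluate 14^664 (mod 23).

By repeated squaring mod 23: 14^1≡14, 14^2≡12, 14^4≡6, 14^8≡13, 14^16≡8, 14^32≡18, 14^64≡2, 14^128≡4, 14^256≡16, 14^512≡3.
Since 664 = 8 + 16 + 128 + 512 in binary, 14^664 ≡ 13·8·4·3 ≡ 6 (mod 23).

6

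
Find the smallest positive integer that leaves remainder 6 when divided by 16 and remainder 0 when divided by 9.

54

x ≡ 0 (mod 9) gives x ∈ {0, 9, 18, 27, 36, 45, 54}.
The first of these with x mod 16 = 6 is 54.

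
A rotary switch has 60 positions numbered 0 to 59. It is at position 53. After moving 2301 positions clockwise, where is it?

14

2301 mod 60 = 21 (since 38·60 = 2280).
(53 + 21) mod 60 = 14.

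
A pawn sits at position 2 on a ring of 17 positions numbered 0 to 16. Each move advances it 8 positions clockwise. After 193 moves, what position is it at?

193·8 = 1544.
1544 = 90·17 + 14, so 1544 mod 17 = 14.
(2 + 14) mod 17 = 16.

16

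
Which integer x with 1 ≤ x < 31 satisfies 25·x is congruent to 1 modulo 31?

25·5 = 125 = 4·31 + 1, so 25⁻¹ ≡ 5 (mod 31).

5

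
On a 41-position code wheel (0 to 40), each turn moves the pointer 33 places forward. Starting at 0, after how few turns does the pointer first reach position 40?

36

The inverse of 33 mod 41 is 5 (since 33·5 = 165 ≡ 1).
Multiplying both sides by 5: x ≡ 5·40 = 200 ≡ 36 (mod 41).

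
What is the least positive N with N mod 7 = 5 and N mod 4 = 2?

x ≡ 2 (mod 4) gives x ∈ {2, 6, 10, 14, 18, 22, 26}.
The first of these with x mod 7 = 5 is 26.

26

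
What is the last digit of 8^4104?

The units digit of 8^n cycles with period 4: 8, 4, 2, 6, …
4104 mod 4 = 0, so the last digit matches 8^4 = 6.

6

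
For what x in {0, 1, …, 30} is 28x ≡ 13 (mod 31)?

6

28⁻¹ ≡ 10 (mod 31) because 28·10 = 280 = 9·31 + 1.
Multiplying both sides by 10: x ≡ 10·13 = 130 ≡ 6 (mod 31).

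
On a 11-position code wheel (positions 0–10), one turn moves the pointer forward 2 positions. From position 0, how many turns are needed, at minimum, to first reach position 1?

6

11 = 5·2 + 1
2 = 2·1 + 0
Back-substituting gives 2·6 ≡ 1 (mod 11).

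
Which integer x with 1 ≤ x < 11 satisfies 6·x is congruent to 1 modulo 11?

11 = 1·6 + 5
6 = 1·5 + 1
5 = 5·1 + 0
Back-substituting gives 6·2 ≡ 1 (mod 11).

2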